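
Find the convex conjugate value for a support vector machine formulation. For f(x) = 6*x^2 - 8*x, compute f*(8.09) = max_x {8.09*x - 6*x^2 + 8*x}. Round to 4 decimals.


f*(y) = sup_x {y*x - a*x^2 - b*x} = sup_x {(y-b)*x - a*x^2}
FOC: (y - b) - 2a*x = 0 => x* = (y - b)/(2a)
x* = (8.09 + 8)/(2*6) = 1.3408
f*(8.09) = (y-b)^2/(4a) = (8.09 + 8)^2/(4*6)
= 258.8881/24 = 10.787


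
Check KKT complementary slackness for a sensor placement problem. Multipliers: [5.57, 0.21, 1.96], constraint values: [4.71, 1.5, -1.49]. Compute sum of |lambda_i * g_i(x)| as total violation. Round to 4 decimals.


KKT complementary slackness check:
lambda_1 * g_1 = 5.57 * 4.71 = 26.2347
lambda_2 * g_2 = 0.21 * 1.5 = 0.315
lambda_3 * g_3 = 1.96 * -1.49 = -2.9204
Total violation = 26.2347 + 0.315 + 2.9204 = 29.4701


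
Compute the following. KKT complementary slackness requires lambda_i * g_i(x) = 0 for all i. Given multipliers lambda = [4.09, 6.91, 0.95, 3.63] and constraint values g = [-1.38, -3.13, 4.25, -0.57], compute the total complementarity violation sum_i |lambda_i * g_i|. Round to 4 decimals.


KKT complementary slackness check:
lambda_1 * g_1 = 4.09 * -1.38 = -5.6442
lambda_2 * g_2 = 6.91 * -3.13 = -21.6283
lambda_3 * g_3 = 0.95 * 4.25 = 4.0375
lambda_4 * g_4 = 3.63 * -0.57 = -2.0691
Total violation = 5.6442 + 21.6283 + 4.0375 + 2.0691 = 33.3791


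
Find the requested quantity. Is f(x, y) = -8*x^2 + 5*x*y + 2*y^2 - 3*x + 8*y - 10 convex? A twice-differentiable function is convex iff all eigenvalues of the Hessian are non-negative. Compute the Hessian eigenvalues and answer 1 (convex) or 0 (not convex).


The Hessian of f(x,y) = -8*x^2 + 5*x*y + 2*y^2 - 3*x + 8*y - 10 is:
H = [[-16, 5], [5, 4]]
Trace = -16 + 4 = -12
Determinant = -16*4 - (5)^2 = -89
Discriminant = (-12)^2 - 4*-89 = 500.0
Eigenvalues: lambda_1 = -17.1803, lambda_2 = 5.1803
The function is not convex.

0


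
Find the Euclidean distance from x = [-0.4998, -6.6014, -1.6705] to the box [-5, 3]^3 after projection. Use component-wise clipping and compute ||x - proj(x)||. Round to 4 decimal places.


Project each component onto [-5, 3].
clip(-0.4998) = -0.4998, clip(-6.6014) = -5.0, clip(-1.6705) = -1.6705
Projection = [-0.4998, -5.0, -1.6705]
Squared diffs: [0.0, 2.5645, 0.0]
Distance = sqrt(2.5645) = 1.6014


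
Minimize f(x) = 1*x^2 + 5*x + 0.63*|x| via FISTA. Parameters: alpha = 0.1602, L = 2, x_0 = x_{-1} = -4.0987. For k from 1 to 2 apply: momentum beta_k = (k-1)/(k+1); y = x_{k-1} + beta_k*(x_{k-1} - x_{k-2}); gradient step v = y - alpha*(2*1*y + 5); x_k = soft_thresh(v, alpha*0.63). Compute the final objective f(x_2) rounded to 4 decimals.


FISTA on f(x) = 1*x^2 + 5*x + 0.63*|x|
L = 2, alpha = 0.1602
Iteration 1: beta = 0.0, y = -4.0987 + 0.0*(-4.0987 + 4.0987) = -4.0987
  grad(y) = -3.1974, v = y - alpha*grad = -3.5865
  prox(v) = soft_thresh(-3.5865, 0.1009) = -3.4856
Iteration 2: beta = 0.3333, y = -3.4856 + 0.3333*(-3.4856 + 4.0987) = -3.2812
  grad(y) = -1.5623, v = y - alpha*grad = -3.0309
  prox(v) = soft_thresh(-3.0309, 0.1009) = -2.93
f(x_2) = 1*(-2.93)^2 + 5*(-2.93) + 0.63*|-2.93| = -4.2193


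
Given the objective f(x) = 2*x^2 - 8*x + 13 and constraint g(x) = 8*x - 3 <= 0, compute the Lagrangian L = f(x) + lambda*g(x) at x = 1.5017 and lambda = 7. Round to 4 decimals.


Step 1: Evaluate f(x).
f(1.5017) = 2*1.5017^2 - 8*1.5017 + 13 = 5.4966
Step 2: Evaluate g(x).
g(1.5017) = 8*1.5017 - 3 = 9.0136
Step 3: Compute Lagrangian.
L = 5.4966 + 7*9.0136 = 68.5918


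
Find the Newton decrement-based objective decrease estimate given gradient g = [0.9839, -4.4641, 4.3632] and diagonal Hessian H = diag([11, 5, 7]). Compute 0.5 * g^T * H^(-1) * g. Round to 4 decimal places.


Step 1: H is diagonal, so H^(-1) * g = [0.0894, -0.8928, 0.6233].
Step 2: g^T H^(-1) g = sum_i g_i^2 / H_ii
  = (0.9839)^2/11 + (-4.4641)^2/5 + (4.3632)^2/7
  = 0.088 + 3.9856 + 2.7196 = 6.7933
Step 3: Objective decrease = 0.5 * g^T H^(-1) g = 3.3966


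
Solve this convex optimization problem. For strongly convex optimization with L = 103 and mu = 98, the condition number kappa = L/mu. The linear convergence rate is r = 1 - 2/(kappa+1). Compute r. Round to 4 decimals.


Step 1: Compute the condition number.
kappa = L/mu = 103/98 = 1.051
Step 2: Compute the convergence rate.
r = 1 - 2/(kappa + 1) = 1 - 2*mu/(L + mu) = (L - mu)/(L + mu) = 5/201 = 0.0249


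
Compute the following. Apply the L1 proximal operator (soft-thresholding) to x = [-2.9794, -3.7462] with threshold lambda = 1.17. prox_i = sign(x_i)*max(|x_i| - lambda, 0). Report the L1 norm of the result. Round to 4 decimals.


Soft-thresholding with lambda = 1.17:
prox(-2.9794) = sign(-2.9794)*max(|-2.9794| - 1.17, 0) = -1.8094
prox(-3.7462) = sign(-3.7462)*max(|-3.7462| - 1.17, 0) = -2.5762
prox(x) = [-1.8094, -2.5762]
||prox(x)||_1 = 1.8094 + 2.5762 = 4.3856


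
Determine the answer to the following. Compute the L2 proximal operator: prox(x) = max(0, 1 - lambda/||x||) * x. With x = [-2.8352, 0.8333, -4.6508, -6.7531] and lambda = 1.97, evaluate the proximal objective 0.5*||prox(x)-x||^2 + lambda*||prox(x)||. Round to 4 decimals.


Step 1: Compute ||x||.
||x|| = 8.7159
Step 2: Compute scaling factor.
scale = max(0, 1 - 1.97/8.7159) = 0.774
Step 3: prox(x) = [-2.1944, 0.645, -3.5996, -5.2267]
||prox(x)|| = 6.7459
Step 4: Proximal objective.
0.5*||prox-x||^2 = 1.9405
lambda*||prox|| = 13.2894
Total = 15.2299


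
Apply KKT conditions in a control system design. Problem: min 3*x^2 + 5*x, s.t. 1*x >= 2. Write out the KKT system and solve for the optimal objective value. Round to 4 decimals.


Step 1: Try lambda = 0 (constraint inactive).
x_unc = -5/(2*3) = -0.8333
Check: 1*-0.8333 = -0.8333 < 2 -- violated!
Step 2: Constraint must be active: 1*x = 2
x* = 2/1 = 2.0
lambda = (2*3*2.0 + 5)/1 = 17.0
Step 3: Compute optimal value.
f(x*) = 3*2.0^2 + 5*2.0 = 22.0


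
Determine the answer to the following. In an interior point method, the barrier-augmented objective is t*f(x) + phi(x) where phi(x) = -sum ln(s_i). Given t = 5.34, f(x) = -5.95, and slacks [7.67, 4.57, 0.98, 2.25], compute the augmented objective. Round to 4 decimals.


Step 1: Compute log-barrier.
ln values: [2.0373, 1.5195, -0.0202, 0.8109]
phi = -(2.0373 + 1.5195 - 0.0202 + 0.8109) = -4.3476
Step 2: Compute augmented objective.
t*f(x) = 5.34*-5.95 = -31.773
Total = -31.773 - 4.3476 = -36.1206


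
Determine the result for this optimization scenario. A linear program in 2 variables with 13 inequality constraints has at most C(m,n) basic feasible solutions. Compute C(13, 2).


Each vertex corresponds to some choice of n active constraints out of m, so the number of vertices is at most C(m, n) = m! / (n!(m-n)!).
m = 13, n = 2
Numerator: 13 * 12
Denominator: 2! = 2
C(13, 2) = 78


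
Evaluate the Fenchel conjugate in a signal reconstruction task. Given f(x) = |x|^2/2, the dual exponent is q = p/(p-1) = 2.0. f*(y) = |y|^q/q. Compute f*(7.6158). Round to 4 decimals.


The conjugate exponent q satisfies 1/p + 1/q = 1.
p = 2, so q = 2/(2 - 1) = 2.0
|y|^q = 7.6158^2.0 = 58.0004
f*(7.6158) = 58.0004 / 2.0 = 29.0002


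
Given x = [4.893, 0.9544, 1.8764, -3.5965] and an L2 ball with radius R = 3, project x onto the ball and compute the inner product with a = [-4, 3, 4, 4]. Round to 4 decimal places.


Step 1: Compute ||x|| (intermediates to 6 decimals).
||x|| = sqrt(4.893^2 + 0.9544^2 + 1.8764^2 + (-3.5965)^2) = 6.427131
Step 2: Project.
Since ||x|| > R, scale = R/||x|| = 3/6.427131 = 0.466771, proj(x) = scale * x
proj(x) = [2.283911, 0.445486, 0.875849, -1.678742]
Step 3: Dot product.
a^T * proj(x) = -4*2.283911 + 3*0.445486 + 4*0.875849 + 4*(-1.678742) = -11.0108


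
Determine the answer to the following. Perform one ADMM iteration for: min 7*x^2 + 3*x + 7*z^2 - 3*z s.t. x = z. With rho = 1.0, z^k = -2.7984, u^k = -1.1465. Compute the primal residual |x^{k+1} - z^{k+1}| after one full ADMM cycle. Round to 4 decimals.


ADMM iteration with rho = 1.0, z^k = -2.7984, u^k = -1.1465
Step 1: x-update.
Minimize 7*x^2 + 3*x + (1.0/2)*(x + 2.7984 - 1.1465)^2
FOC: (2*7 + 1.0)*x = -3 + 1.0*(-2.7984 + 1.1465)
x^{k+1} = -0.3101
Step 2: z-update.
Minimize 7*z^2 - 3*z + (1.0/2)*(-0.3101 - z - 1.1465)^2
FOC: (2*7 + 1.0)*z = 3 + 1.0*(-0.3101 - 1.1465)
z^{k+1} = 0.1029
Step 3: u-update.
u^{k+1} = -1.1465 - 0.3101 - 0.1029 = -1.5595
Step 4: Primal residual = |-0.3101 - 0.1029| = 0.413


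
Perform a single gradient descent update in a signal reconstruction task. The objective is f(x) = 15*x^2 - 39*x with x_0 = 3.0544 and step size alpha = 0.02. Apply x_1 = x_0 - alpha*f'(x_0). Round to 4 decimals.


We compute the gradient at x_0 and apply the update.
f'(x) = 30*x - 39
f'(3.0544) = 30*3.0544 - 39 = 52.632
x_1 = 3.0544 - 0.02*52.632 = 2.0018


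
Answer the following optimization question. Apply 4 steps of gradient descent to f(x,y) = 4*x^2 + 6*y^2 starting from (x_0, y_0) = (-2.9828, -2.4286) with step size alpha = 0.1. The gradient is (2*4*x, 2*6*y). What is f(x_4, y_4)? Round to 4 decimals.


Gradient descent on f(x,y) = 4*x^2 + 6*y^2.
Starting point: (-2.9828, -2.4286), alpha = 0.1
Step 1: grad_x = 2*4*-2.9828 = -23.8624, grad_y = 2*6*-2.4286 = -29.1432
  x_1 = -2.9828 - 0.1*-23.8624 = -0.5966
  y_1 = -2.4286 - 0.1*-29.1432 = 0.4857
Step 2: grad_x = 2*4*-0.5966 = -4.7725, grad_y = 2*6*0.4857 = 5.8286
  x_2 = -0.5966 - 0.1*-4.7725 = -0.1193
  y_2 = 0.4857 - 0.1*5.8286 = -0.0971
Step 3: grad_x = 2*4*-0.1193 = -0.9545, grad_y = 2*6*-0.0971 = -1.1657
  x_3 = -0.1193 - 0.1*-0.9545 = -0.0239
  y_3 = -0.0971 - 0.1*-1.1657 = 0.0194
Step 4: grad_x = 2*4*-0.0239 = -0.1909, grad_y = 2*6*0.0194 = 0.2331
  x_4 = -0.0239 - 0.1*-0.1909 = -0.0048
  y_4 = 0.0194 - 0.1*0.2331 = -0.0039
f(-0.0048, -0.0039) = 4*(-0.0048)^2 + 6*(-0.0039)^2 = 0.0002


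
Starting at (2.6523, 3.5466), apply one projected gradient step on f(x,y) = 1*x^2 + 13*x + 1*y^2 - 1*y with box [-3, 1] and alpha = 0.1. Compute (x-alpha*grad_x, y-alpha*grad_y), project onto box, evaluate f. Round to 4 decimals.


Step 1: Compute gradient at (2.6523, 3.5466).
grad_x = 2*1*2.6523 + 13 = 18.3046
grad_y = 2*1*3.5466 - 1 = 6.0932
Step 2: Gradient step.
x_raw = 2.6523 - 0.1*18.3046 = 0.8218
y_raw = 3.5466 - 0.1*6.0932 = 2.9373
Step 3: Project onto [-3, 1].
x_proj = clip(0.8218) = 0.8218
y_proj = clip(2.9373) = 1.0
Step 4: Evaluate f.
f(0.8218, 1.0) = 11.3593


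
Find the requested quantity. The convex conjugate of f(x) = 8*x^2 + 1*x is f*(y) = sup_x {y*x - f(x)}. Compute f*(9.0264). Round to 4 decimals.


f*(y) = sup_x {y*x - a*x^2 - b*x} = sup_x {(y-b)*x - a*x^2}
FOC: (y - b) - 2a*x = 0 => x* = (y - b)/(2a)
x* = (9.0264 - 1)/(2*8) = 0.5017
f*(9.0264) = (y-b)^2/(4a) = (9.0264 - 1)^2/(4*8)
= 64.4231/32 = 2.0132


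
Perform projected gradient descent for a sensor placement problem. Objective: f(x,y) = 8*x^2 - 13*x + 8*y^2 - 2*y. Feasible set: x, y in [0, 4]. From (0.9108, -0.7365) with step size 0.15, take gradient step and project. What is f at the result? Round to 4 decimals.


Step 1: Compute gradient at (0.9108, -0.7365).
grad_x = 2*8*0.9108 - 13 = 1.5728
grad_y = 2*8*-0.7365 - 2 = -13.784
Step 2: Gradient step.
x_raw = 0.9108 - 0.15*1.5728 = 0.6749
y_raw = -0.7365 - 0.15*-13.784 = 1.3311
Step 3: Project onto [0, 4].
x_proj = clip(0.6749) = 0.6749
y_proj = clip(1.3311) = 1.3311
Step 4: Evaluate f.
f(0.6749, 1.3311) = 6.3827


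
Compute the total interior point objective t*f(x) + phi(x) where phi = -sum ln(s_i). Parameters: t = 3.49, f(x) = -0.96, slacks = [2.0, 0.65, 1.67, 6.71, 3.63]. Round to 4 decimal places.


Step 1: Compute log-barrier.
ln values: [0.6931, -0.4308, 0.5128, 1.9036, 1.2892]
phi = -(0.6931 - 0.4308 + 0.5128 + 1.9036 + 1.2892) = -3.968
Step 2: Compute augmented objective.
t*f(x) = 3.49*-0.96 = -3.3504
Total = -3.3504 - 3.968 = -7.3184


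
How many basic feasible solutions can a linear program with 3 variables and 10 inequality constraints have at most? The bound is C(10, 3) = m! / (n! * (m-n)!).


Each vertex corresponds to some choice of n active constraints out of m, so the number of vertices is at most C(m, n) = m! / (n!(m-n)!).
m = 10, n = 3
Numerator: 10 * 9 * 8
Denominator: 3! = 6
C(10, 3) = 120


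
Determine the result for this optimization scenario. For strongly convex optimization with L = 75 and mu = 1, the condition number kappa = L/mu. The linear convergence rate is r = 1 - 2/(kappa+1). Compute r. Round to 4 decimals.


Step 1: Compute the condition number.
kappa = L/mu = 75/1 = 75.0
Step 2: Compute the convergence rate.
r = 1 - 2/(kappa + 1) = 1 - 2*mu/(L + mu) = (L - mu)/(L + mu) = 74/76 = 0.9737


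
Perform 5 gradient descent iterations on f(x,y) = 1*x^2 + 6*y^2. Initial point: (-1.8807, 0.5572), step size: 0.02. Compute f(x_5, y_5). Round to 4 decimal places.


Gradient descent on f(x,y) = 1*x^2 + 6*y^2.
Starting point: (-1.8807, 0.5572), alpha = 0.02
Step 1: grad_x = 2*1*-1.8807 = -3.7614, grad_y = 2*6*0.5572 = 6.6864
  x_1 = -1.8807 - 0.02*-3.7614 = -1.8055
  y_1 = 0.5572 - 0.02*6.6864 = 0.4235
Step 2: grad_x = 2*1*-1.8055 = -3.6109, grad_y = 2*6*0.4235 = 5.0817
  x_2 = -1.8055 - 0.02*-3.6109 = -1.7333
  y_2 = 0.4235 - 0.02*5.0817 = 0.3218
Step 3: grad_x = 2*1*-1.7333 = -3.4665, grad_y = 2*6*0.3218 = 3.8621
  x_3 = -1.7333 - 0.02*-3.4665 = -1.6639
  y_3 = 0.3218 - 0.02*3.8621 = 0.2446
Step 4: grad_x = 2*1*-1.6639 = -3.3278, grad_y = 2*6*0.2446 = 2.9352
  x_4 = -1.6639 - 0.02*-3.3278 = -1.5974
  y_4 = 0.2446 - 0.02*2.9352 = 0.1859
Step 5: grad_x = 2*1*-1.5974 = -3.1947, grad_y = 2*6*0.1859 = 2.2307
  x_5 = -1.5974 - 0.02*-3.1947 = -1.5335
  y_5 = 0.1859 - 0.02*2.2307 = 0.1413
f(-1.5335, 0.1413) = 1*(-1.5335)^2 + 6*0.1413^2 = 2.4713


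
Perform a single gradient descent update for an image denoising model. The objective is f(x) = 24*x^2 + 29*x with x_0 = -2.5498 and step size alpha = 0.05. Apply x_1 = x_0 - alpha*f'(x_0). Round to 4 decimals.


We compute the gradient at x_0 and apply the update.
f'(x) = 48*x + 29
f'(-2.5498) = 48*-2.5498 + 29 = -93.3904
x_1 = -2.5498 - 0.05*-93.3904 = 2.1197


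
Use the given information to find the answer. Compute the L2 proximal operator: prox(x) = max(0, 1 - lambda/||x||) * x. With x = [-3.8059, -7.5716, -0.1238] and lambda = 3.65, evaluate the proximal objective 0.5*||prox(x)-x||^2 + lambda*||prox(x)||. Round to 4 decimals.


Step 1: Compute ||x||.
||x|| = 8.4752
Step 2: Compute scaling factor.
scale = max(0, 1 - 3.65/8.4752) = 0.5693
Step 3: prox(x) = [-2.1668, -4.3108, -0.0705]
||prox(x)|| = 4.8252
Step 4: Proximal objective.
0.5*||prox-x||^2 = 6.6613
lambda*||prox|| = 17.612
Total = 24.2733


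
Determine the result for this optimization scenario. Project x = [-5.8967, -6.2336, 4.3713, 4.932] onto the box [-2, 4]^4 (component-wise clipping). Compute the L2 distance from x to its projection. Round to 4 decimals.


Project each component onto [-2, 4].
clip(-5.8967) = -2.0, clip(-6.2336) = -2.0, clip(4.3713) = 4.0, clip(4.932) = 4.0
Projection = [-2.0, -2.0, 4.0, 4.0]
Squared diffs: [15.1843, 17.9234, 0.1379, 0.8686]
Distance = sqrt(34.1142) = 5.8407


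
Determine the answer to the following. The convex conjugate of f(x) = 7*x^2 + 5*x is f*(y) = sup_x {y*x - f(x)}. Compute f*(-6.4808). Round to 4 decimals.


f*(y) = sup_x {y*x - a*x^2 - b*x} = sup_x {(y-b)*x - a*x^2}
FOC: (y - b) - 2a*x = 0 => x* = (y - b)/(2a)
x* = (-6.4808 - 5)/(2*7) = -0.8201
f*(-6.4808) = (y-b)^2/(4a) = (-6.4808 - 5)^2/(4*7)
= 131.8088/28 = 4.7075


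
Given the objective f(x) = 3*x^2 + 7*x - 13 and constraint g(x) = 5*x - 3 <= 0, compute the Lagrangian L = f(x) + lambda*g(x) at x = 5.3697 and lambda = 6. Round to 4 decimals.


Step 1: Evaluate f(x).
f(5.3697) = 3*5.3697^2 + 7*5.3697 - 13 = 111.0889
Step 2: Evaluate g(x).
g(5.3697) = 5*5.3697 - 3 = 23.8485
Step 3: Compute Lagrangian.
L = 111.0889 + 6*23.8485 = 254.1799


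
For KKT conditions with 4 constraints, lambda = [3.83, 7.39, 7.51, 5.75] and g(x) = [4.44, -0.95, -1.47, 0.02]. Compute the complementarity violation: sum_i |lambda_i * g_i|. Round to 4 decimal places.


KKT complementary slackness check:
lambda_1 * g_1 = 3.83 * 4.44 = 17.0052
lambda_2 * g_2 = 7.39 * -0.95 = -7.0205
lambda_3 * g_3 = 7.51 * -1.47 = -11.0397
lambda_4 * g_4 = 5.75 * 0.02 = 0.115
Total violation = 17.0052 + 7.0205 + 11.0397 + 0.115 = 35.1804


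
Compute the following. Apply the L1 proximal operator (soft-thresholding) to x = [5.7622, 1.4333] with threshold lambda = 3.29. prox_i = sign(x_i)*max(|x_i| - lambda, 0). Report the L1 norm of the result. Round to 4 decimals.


Soft-thresholding with lambda = 3.29:
prox(5.7622) = sign(5.7622)*max(|5.7622| - 3.29, 0) = 2.4722
prox(1.4333) = sign(1.4333)*max(|1.4333| - 3.29, 0) = 0.0
prox(x) = [2.4722, 0.0]
||prox(x)||_1 = 2.4722 + 0.0 = 2.4722


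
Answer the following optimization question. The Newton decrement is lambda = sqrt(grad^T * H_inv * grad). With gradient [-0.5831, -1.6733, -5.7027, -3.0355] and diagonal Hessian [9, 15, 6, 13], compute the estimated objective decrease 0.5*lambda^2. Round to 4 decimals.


Step 1: H is diagonal, so H^(-1) * g = [-0.0648, -0.1116, -0.9505, -0.2335].
Step 2: g^T H^(-1) g = sum_i g_i^2 / H_ii
  = (-0.5831)^2/9 + (-1.6733)^2/15 + (-5.7027)^2/6 + (-3.0355)^2/13
  = 0.0378 + 0.1867 + 5.4201 + 0.7088 = 6.3534
Step 3: Objective decrease = 0.5 * g^T H^(-1) g = 3.1767


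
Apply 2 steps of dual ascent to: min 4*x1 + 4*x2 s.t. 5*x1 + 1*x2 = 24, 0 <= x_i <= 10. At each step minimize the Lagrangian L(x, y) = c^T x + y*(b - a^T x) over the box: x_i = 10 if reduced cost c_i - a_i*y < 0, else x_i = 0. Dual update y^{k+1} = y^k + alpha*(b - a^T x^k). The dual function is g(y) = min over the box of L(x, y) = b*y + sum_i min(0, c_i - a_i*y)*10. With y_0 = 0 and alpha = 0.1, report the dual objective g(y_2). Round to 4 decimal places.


Dual ascent for LP: min 4*x1 + 4*x2, 5*x1 + 1*x2 = 24, 0 <= x_i <= 10
Step 1: y^k = 0.0, reduced costs: (4.0, 4.0)
  x^k = (0.0, 0.0), subgradient = b - a^T x = 24.0
  y^{k+1} = 0.0 + 0.1*24.0 = 2.4
Step 2: y^k = 2.4, reduced costs: (-8.0, 1.6)
  x^k = (10.0, 0.0), subgradient = b - a^T x = -26.0
  y^{k+1} = 2.4 + 0.1*-26.0 = -0.2
Dual objective at y_2 = -0.2: reduced costs (5.0, 4.2), box minimizer x = (0.0, 0.0)
g(y_2) = b*y + (c1 - a1*y)*x1 + (c2 - a2*y)*x2 = 24*(-0.2) + 5.0*0.0 + 4.2*0.0 = -4.8 + 0.0 + 0.0 = -4.8


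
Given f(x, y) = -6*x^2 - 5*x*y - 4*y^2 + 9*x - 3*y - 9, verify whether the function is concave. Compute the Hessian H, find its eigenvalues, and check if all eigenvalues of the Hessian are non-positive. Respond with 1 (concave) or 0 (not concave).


The Hessian of f(x,y) = -6*x^2 - 5*x*y - 4*y^2 + 9*x - 3*y - 9 is:
H = [[-12, -5], [-5, -8]]
Trace = -12 - 8 = -20
Determinant = -12*-8 - (-5)^2 = 71
Discriminant = (-20)^2 - 4*71 = 116.0
Eigenvalues: lambda_1 = -15.3852, lambda_2 = -4.6148
The function is concave.

1


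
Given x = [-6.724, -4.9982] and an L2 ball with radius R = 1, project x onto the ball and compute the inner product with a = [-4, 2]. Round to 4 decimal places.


Step 1: Compute ||x|| (intermediates to 6 decimals).
||x|| = sqrt((-6.724)^2 + (-4.9982)^2) = 8.378197
Step 2: Project.
Since ||x|| > R, scale = R/||x|| = 1/8.378197 = 0.119357, proj(x) = scale * x
proj(x) = [-0.802556, -0.59657]
Step 3: Dot product.
a^T * proj(x) = -4*(-0.802556) + 2*(-0.59657) = 2.0171


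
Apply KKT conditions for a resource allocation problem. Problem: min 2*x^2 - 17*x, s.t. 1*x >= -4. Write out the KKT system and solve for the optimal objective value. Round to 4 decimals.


Step 1: Try lambda = 0 (constraint inactive).
Stationarity: 2*2*x - 17 = 0
x* = 17/(2*2) = 4.25
Check constraint: 1*4.25 = 4.25 >= -4 -- satisfied.
Step 2: Compute optimal value.
f(x*) = 2*4.25^2 - 17*4.25 = -36.125


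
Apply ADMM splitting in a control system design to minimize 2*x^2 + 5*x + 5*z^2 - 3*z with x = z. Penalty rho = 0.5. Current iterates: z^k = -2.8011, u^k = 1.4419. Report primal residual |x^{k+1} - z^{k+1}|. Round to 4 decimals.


ADMM iteration with rho = 0.5, z^k = -2.8011, u^k = 1.4419
Step 1: x-update.
Minimize 2*x^2 + 5*x + (0.5/2)*(x + 2.8011 + 1.4419)^2
FOC: (2*2 + 0.5)*x = -5 + 0.5*(-2.8011 - 1.4419)
x^{k+1} = -1.5826
Step 2: z-update.
Minimize 5*z^2 - 3*z + (0.5/2)*(-1.5826 - z + 1.4419)^2
FOC: (2*5 + 0.5)*z = 3 + 0.5*(-1.5826 + 1.4419)
z^{k+1} = 0.279
Step 3: u-update.
u^{k+1} = 1.4419 - 1.5826 - 0.279 = -0.4197
Step 4: Primal residual = |-1.5826 - 0.279| = 1.8616


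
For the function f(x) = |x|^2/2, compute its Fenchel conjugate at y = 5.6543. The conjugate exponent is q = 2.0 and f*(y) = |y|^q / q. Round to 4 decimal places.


The conjugate exponent q satisfies 1/p + 1/q = 1.
p = 2, so q = 2/(2 - 1) = 2.0
|y|^q = 5.6543^2.0 = 31.9711
f*(5.6543) = 31.9711 / 2.0 = 15.9856


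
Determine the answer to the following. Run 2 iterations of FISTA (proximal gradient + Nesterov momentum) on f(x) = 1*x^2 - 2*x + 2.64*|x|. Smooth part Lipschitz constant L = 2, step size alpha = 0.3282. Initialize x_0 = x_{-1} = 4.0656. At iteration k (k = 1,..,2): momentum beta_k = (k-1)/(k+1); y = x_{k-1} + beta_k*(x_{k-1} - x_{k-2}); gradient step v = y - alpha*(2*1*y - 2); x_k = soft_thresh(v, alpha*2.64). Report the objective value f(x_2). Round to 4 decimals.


FISTA on f(x) = 1*x^2 - 2*x + 2.64*|x|
L = 2, alpha = 0.3282
Iteration 1: beta = 0.0, y = 4.0656 + 0.0*(4.0656 - 4.0656) = 4.0656
  grad(y) = 6.1312, v = y - alpha*grad = 2.0533
  prox(v) = soft_thresh(2.0533, 0.8664) = 1.1869
Iteration 2: beta = 0.3333, y = 1.1869 + 0.3333*(1.1869 - 4.0656) = 0.2273
  grad(y) = -1.5454, v = y - alpha*grad = 0.7345
  prox(v) = soft_thresh(0.7345, 0.8664) = 0.0
f(x_2) = 1*0.0^2 - 2*0.0 + 2.64*|0.0| = 0.0


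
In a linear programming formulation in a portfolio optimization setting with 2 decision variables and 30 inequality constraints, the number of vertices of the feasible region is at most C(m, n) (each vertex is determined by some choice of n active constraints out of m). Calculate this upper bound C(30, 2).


Each vertex corresponds to some choice of n active constraints out of m, so the number of vertices is at most C(m, n) = m! / (n!(m-n)!).
m = 30, n = 2
Numerator: 30 * 29
Denominator: 2! = 2
C(30, 2) = 435


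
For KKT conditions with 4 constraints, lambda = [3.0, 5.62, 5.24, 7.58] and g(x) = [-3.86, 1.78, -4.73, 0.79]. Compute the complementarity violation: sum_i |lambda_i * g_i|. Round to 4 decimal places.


KKT complementary slackness check:
lambda_1 * g_1 = 3.0 * -3.86 = -11.58
lambda_2 * g_2 = 5.62 * 1.78 = 10.0036
lambda_3 * g_3 = 5.24 * -4.73 = -24.7852
lambda_4 * g_4 = 7.58 * 0.79 = 5.9882
Total violation = 11.58 + 10.0036 + 24.7852 + 5.9882 = 52.357


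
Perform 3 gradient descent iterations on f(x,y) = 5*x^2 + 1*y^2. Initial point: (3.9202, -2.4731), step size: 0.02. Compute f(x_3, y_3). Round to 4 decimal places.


Gradient descent on f(x,y) = 5*x^2 + 1*y^2.
Starting point: (3.9202, -2.4731), alpha = 0.02
Step 1: grad_x = 2*5*3.9202 = 39.202, grad_y = 2*1*-2.4731 = -4.9462
  x_1 = 3.9202 - 0.02*39.202 = 3.1362
  y_1 = -2.4731 - 0.02*-4.9462 = -2.3742
Step 2: grad_x = 2*5*3.1362 = 31.3616, grad_y = 2*1*-2.3742 = -4.7484
  x_2 = 3.1362 - 0.02*31.3616 = 2.5089
  y_2 = -2.3742 - 0.02*-4.7484 = -2.2792
Step 3: grad_x = 2*5*2.5089 = 25.0893, grad_y = 2*1*-2.2792 = -4.5584
  x_3 = 2.5089 - 0.02*25.0893 = 2.0071
  y_3 = -2.2792 - 0.02*-4.5584 = -2.188
f(2.0071, -2.188) = 5*2.0071^2 + 1*(-2.188)^2 = 24.9306


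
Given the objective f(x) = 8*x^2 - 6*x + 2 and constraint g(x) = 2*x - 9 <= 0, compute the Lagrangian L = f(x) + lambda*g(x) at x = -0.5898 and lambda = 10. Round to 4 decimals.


Step 1: Evaluate f(x).
f(-0.5898) = 8*(-0.5898)^2 - 6*(-0.5898) + 2 = 8.3217
Step 2: Evaluate g(x).
g(-0.5898) = 2*-0.5898 - 9 = -10.1796
Step 3: Compute Lagrangian.
L = 8.3217 + 10*-10.1796 = -93.4743


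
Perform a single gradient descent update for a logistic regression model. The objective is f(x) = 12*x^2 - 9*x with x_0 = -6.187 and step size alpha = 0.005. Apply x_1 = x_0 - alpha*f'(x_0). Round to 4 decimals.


We compute the gradient at x_0 and apply the update.
f'(x) = 24*x - 9
f'(-6.187) = 24*-6.187 - 9 = -157.488
x_1 = -6.187 - 0.005*-157.488 = -5.3996


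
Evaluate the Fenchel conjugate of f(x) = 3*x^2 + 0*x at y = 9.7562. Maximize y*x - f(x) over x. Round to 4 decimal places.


f*(y) = sup_x {y*x - a*x^2 - b*x} = sup_x {(y-b)*x - a*x^2}
FOC: (y - b) - 2a*x = 0 => x* = (y - b)/(2a)
x* = (9.7562 - 0)/(2*3) = 1.626
f*(9.7562) = (y-b)^2/(4a) = (9.7562 - 0)^2/(4*3)
= 95.1834/12 = 7.932


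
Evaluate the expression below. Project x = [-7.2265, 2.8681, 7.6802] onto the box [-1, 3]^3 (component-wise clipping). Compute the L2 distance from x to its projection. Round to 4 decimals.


Project each component onto [-1, 3].
clip(-7.2265) = -1.0, clip(2.8681) = 2.8681, clip(7.6802) = 3.0
Projection = [-1.0, 2.8681, 3.0]
Squared diffs: [38.7693, 0.0, 21.9043]
Distance = sqrt(60.6736) = 7.7893


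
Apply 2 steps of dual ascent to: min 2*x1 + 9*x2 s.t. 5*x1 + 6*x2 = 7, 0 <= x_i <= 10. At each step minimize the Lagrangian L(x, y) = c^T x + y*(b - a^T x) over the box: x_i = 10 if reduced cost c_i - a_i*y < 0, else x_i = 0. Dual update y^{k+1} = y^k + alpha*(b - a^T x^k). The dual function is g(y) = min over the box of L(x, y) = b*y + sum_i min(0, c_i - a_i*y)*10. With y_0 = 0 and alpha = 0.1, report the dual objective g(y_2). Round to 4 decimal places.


Dual ascent for LP: min 2*x1 + 9*x2, 5*x1 + 6*x2 = 7, 0 <= x_i <= 10
Step 1: y^k = 0.0, reduced costs: (2.0, 9.0)
  x^k = (0.0, 0.0), subgradient = b - a^T x = 7.0
  y^{k+1} = 0.0 + 0.1*7.0 = 0.7
Step 2: y^k = 0.7, reduced costs: (-1.5, 4.8)
  x^k = (10.0, 0.0), subgradient = b - a^T x = -43.0
  y^{k+1} = 0.7 + 0.1*-43.0 = -3.6
Dual objective at y_2 = -3.6: reduced costs (20.0, 30.6), box minimizer x = (0.0, 0.0)
g(y_2) = b*y + (c1 - a1*y)*x1 + (c2 - a2*y)*x2 = 7*(-3.6) + 20.0*0.0 + 30.6*0.0 = -25.2 + 0.0 + 0.0 = -25.2


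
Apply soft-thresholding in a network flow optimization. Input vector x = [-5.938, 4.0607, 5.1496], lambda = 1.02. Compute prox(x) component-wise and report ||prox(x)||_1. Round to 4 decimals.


Soft-thresholding with lambda = 1.02:
prox(-5.938) = sign(-5.938)*max(|-5.938| - 1.02, 0) = -4.918
prox(4.0607) = sign(4.0607)*max(|4.0607| - 1.02, 0) = 3.0407
prox(5.1496) = sign(5.1496)*max(|5.1496| - 1.02, 0) = 4.1296
prox(x) = [-4.918, 3.0407, 4.1296]
||prox(x)||_1 = 4.918 + 3.0407 + 4.1296 = 12.0883


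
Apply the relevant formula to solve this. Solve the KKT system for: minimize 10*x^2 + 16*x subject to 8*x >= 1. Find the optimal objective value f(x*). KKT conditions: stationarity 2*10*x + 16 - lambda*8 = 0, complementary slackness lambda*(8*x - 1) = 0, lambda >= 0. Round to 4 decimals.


Step 1: Try lambda = 0 (constraint inactive).
x_unc = -16/(2*10) = -0.8
Check: 8*-0.8 = -6.4 < 1 -- violated!
Step 2: Constraint must be active: 8*x = 1
x* = 1/8 = 0.125
lambda = (2*10*0.125 + 16)/8 = 2.3125
Step 3: Compute optimal value.
f(x*) = 10*0.125^2 + 16*0.125 = 2.1563


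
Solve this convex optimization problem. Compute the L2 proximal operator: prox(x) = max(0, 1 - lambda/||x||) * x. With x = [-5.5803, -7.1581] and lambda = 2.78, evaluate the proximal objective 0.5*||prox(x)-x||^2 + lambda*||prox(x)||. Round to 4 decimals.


Step 1: Compute ||x||.
||x|| = 9.0762
Step 2: Compute scaling factor.
scale = max(0, 1 - 2.78/9.0762) = 0.6937
Step 3: prox(x) = [-3.8711, -4.9656]
||prox(x)|| = 6.2962
Step 4: Proximal objective.
0.5*||prox-x||^2 = 3.8642
lambda*||prox|| = 17.5034
Total = 21.3677


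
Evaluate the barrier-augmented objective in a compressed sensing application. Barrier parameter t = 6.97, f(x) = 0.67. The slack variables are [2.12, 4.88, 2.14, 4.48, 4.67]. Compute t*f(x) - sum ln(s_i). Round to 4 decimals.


Step 1: Compute log-barrier.
ln values: [0.7514, 1.5851, 0.7608, 1.4996, 1.5412]
phi = -(0.7514 + 1.5851 + 0.7608 + 1.4996 + 1.5412) = -6.1381
Step 2: Compute augmented objective.
t*f(x) = 6.97*0.67 = 4.6699
Total = 4.6699 - 6.1381 = -1.4682


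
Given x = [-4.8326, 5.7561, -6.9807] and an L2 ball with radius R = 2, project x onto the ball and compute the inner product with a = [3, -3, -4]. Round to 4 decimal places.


Step 1: Compute ||x|| (intermediates to 6 decimals).
||x|| = sqrt((-4.8326)^2 + 5.7561^2 + (-6.9807)^2) = 10.257528
Step 2: Project.
Since ||x|| > R, scale = R/||x|| = 2/10.257528 = 0.194979, proj(x) = scale * x
proj(x) = [-0.942256, 1.122319, -1.36109]
Step 3: Dot product.
a^T * proj(x) = 3*(-0.942256) - 3*1.122319 - 4*(-1.36109) = -0.7494


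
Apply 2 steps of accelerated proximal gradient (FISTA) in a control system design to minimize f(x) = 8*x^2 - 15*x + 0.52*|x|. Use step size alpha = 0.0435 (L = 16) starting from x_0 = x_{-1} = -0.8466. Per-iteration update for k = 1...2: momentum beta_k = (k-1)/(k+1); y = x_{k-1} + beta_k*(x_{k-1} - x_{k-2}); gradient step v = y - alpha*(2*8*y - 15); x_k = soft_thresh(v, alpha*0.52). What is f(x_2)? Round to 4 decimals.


FISTA on f(x) = 8*x^2 - 15*x + 0.52*|x|
L = 16, alpha = 0.0435
Iteration 1: beta = 0.0, y = -0.8466 + 0.0*(-0.8466 + 0.8466) = -0.8466
  grad(y) = -28.5456, v = y - alpha*grad = 0.3951
  prox(v) = soft_thresh(0.3951, 0.0226) = 0.3725
Iteration 2: beta = 0.3333, y = 0.3725 + 0.3333*(0.3725 + 0.8466) = 0.7789
  grad(y) = -2.5378, v = y - alpha*grad = 0.8893
  prox(v) = soft_thresh(0.8893, 0.0226) = 0.8667
f(x_2) = 8*0.8667^2 - 15*0.8667 + 0.52*|0.8667| = -6.5404


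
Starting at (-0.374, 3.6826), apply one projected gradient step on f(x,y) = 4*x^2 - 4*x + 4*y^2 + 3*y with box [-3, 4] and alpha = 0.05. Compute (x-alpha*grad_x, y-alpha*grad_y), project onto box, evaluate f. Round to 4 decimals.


Step 1: Compute gradient at (-0.374, 3.6826).
grad_x = 2*4*-0.374 - 4 = -6.992
grad_y = 2*4*3.6826 + 3 = 32.4608
Step 2: Gradient step.
x_raw = -0.374 - 0.05*-6.992 = -0.0244
y_raw = 3.6826 - 0.05*32.4608 = 2.0596
Step 3: Project onto [-3, 4].
x_proj = clip(-0.0244) = -0.0244
y_proj = clip(2.0596) = 2.0596
Step 4: Evaluate f.
f(-0.0244, 2.0596) = 23.2458


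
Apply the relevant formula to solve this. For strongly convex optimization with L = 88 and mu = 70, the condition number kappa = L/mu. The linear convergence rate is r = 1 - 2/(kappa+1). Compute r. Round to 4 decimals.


Step 1: Compute the condition number.
kappa = L/mu = 88/70 = 1.2571
Step 2: Compute the convergence rate.
r = 1 - 2/(kappa + 1) = 1 - 2*mu/(L + mu) = (L - mu)/(L + mu) = 18/158 = 0.1139


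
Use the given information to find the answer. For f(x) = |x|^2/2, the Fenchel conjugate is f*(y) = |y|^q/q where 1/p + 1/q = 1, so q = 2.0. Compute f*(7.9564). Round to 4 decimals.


The conjugate exponent q satisfies 1/p + 1/q = 1.
p = 2, so q = 2/(2 - 1) = 2.0
|y|^q = 7.9564^2.0 = 63.3043
f*(7.9564) = 63.3043 / 2.0 = 31.6522


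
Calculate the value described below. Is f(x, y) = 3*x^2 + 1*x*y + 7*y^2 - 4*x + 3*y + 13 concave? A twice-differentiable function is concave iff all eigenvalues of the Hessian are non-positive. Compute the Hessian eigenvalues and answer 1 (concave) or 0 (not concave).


The Hessian of f(x,y) = 3*x^2 + 1*x*y + 7*y^2 - 4*x + 3*y + 13 is:
H = [[6, 1], [1, 14]]
Trace = 6 + 14 = 20
Determinant = 6*14 - (1)^2 = 83
Discriminant = (20)^2 - 4*83 = 68.0
Eigenvalues: lambda_1 = 5.8769, lambda_2 = 14.1231
The function is not concave.

0


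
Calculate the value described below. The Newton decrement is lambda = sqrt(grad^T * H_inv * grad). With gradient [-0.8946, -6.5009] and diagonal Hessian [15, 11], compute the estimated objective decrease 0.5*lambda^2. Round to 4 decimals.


Step 1: H is diagonal, so H^(-1) * g = [-0.0596, -0.591].
Step 2: g^T H^(-1) g = sum_i g_i^2 / H_ii
  = (-0.8946)^2/15 + (-6.5009)^2/11
  = 0.0534 + 3.842 = 3.8953
Step 3: Objective decrease = 0.5 * g^T H^(-1) g = 1.9477


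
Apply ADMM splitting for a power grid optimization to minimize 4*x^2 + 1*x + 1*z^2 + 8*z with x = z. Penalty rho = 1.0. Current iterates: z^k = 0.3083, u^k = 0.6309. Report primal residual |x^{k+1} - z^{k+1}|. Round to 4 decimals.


ADMM iteration with rho = 1.0, z^k = 0.3083, u^k = 0.6309
Step 1: x-update.
Minimize 4*x^2 + 1*x + (1.0/2)*(x - 0.3083 + 0.6309)^2
FOC: (2*4 + 1.0)*x = -1 + 1.0*(0.3083 - 0.6309)
x^{k+1} = -0.147
Step 2: z-update.
Minimize 1*z^2 + 8*z + (1.0/2)*(-0.147 - z + 0.6309)^2
FOC: (2*1 + 1.0)*z = -8 + 1.0*(-0.147 + 0.6309)
z^{k+1} = -2.5054
Step 3: u-update.
u^{k+1} = 0.6309 - 0.147 + 2.5054 = 2.9893
Step 4: Primal residual = |-0.147 + 2.5054| = 2.3584


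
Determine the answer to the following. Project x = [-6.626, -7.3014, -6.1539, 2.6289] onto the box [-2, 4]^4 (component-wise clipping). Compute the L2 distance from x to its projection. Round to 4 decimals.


Project each component onto [-2, 4].
clip(-6.626) = -2.0, clip(-7.3014) = -2.0, clip(-6.1539) = -2.0, clip(2.6289) = 2.6289
Projection = [-2.0, -2.0, -2.0, 2.6289]
Squared diffs: [21.3999, 28.1048, 17.2549, 0.0]
Distance = sqrt(66.7596) = 8.1707


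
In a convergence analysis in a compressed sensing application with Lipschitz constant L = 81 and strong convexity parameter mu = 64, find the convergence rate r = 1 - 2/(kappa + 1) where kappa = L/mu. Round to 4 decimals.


Step 1: Compute the condition number.
kappa = L/mu = 81/64 = 1.2656
Step 2: Compute the convergence rate.
r = 1 - 2/(kappa + 1) = 1 - 2*mu/(L + mu) = (L - mu)/(L + mu) = 17/145 = 0.1172


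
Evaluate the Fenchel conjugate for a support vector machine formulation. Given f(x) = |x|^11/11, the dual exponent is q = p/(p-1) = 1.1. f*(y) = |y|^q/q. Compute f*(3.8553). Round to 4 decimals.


The conjugate exponent q satisfies 1/p + 1/q = 1.
p = 11, so q = 11/(11 - 1) = 1.1
|y|^q = 3.8553^1.1 = 4.4123
f*(3.8553) = 4.4123 / 1.1 = 4.0112


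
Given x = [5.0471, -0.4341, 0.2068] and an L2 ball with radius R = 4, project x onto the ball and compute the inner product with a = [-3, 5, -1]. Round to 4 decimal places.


Step 1: Compute ||x|| (intermediates to 6 decimals).
||x|| = sqrt(5.0471^2 + (-0.4341)^2 + 0.2068^2) = 5.069953
Step 2: Project.
Since ||x|| > R, scale = R/||x|| = 4/5.069953 = 0.788962, proj(x) = scale * x
proj(x) = [3.98197, -0.342488, 0.163157]
Step 3: Dot product.
a^T * proj(x) = -3*3.98197 + 5*(-0.342488) - 1*0.163157 = -13.8215


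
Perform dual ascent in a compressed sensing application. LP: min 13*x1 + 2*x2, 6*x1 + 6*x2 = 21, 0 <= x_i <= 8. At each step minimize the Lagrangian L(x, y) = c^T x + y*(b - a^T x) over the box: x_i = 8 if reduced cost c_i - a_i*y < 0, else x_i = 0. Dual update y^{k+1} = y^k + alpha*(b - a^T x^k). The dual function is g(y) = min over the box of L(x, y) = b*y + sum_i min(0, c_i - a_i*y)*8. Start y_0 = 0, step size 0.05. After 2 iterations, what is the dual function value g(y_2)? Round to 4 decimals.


Dual ascent for LP: min 13*x1 + 2*x2, 6*x1 + 6*x2 = 21, 0 <= x_i <= 8
Step 1: y^k = 0.0, reduced costs: (13.0, 2.0)
  x^k = (0.0, 0.0), subgradient = b - a^T x = 21.0
  y^{k+1} = 0.0 + 0.05*21.0 = 1.05
Step 2: y^k = 1.05, reduced costs: (6.7, -4.3)
  x^k = (0.0, 8.0), subgradient = b - a^T x = -27.0
  y^{k+1} = 1.05 + 0.05*-27.0 = -0.3
Dual objective at y_2 = -0.3: reduced costs (14.8, 3.8), box minimizer x = (0.0, 0.0)
g(y_2) = b*y + (c1 - a1*y)*x1 + (c2 - a2*y)*x2 = 21*(-0.3) + 14.8*0.0 + 3.8*0.0 = -6.3 + 0.0 + 0.0 = -6.3


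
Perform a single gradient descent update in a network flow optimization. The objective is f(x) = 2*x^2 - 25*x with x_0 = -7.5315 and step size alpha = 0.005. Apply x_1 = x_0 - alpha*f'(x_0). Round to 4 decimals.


We compute the gradient at x_0 and apply the update.
f'(x) = 4*x - 25
f'(-7.5315) = 4*-7.5315 - 25 = -55.126
x_1 = -7.5315 - 0.005*-55.126 = -7.2559


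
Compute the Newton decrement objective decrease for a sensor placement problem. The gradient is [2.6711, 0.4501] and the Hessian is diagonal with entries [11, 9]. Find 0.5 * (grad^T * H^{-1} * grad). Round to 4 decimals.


Step 1: H is diagonal, so H^(-1) * g = [0.2428, 0.05].
Step 2: g^T H^(-1) g = sum_i g_i^2 / H_ii
  = (2.6711)^2/11 + (0.4501)^2/9
  = 0.6486 + 0.0225 = 0.6711
Step 3: Objective decrease = 0.5 * g^T H^(-1) g = 0.3356


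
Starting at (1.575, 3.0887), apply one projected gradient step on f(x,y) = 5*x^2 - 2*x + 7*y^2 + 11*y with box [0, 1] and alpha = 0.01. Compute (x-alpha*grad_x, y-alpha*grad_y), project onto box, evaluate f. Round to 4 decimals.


Step 1: Compute gradient at (1.575, 3.0887).
grad_x = 2*5*1.575 - 2 = 13.75
grad_y = 2*7*3.0887 + 11 = 54.2418
Step 2: Gradient step.
x_raw = 1.575 - 0.01*13.75 = 1.4375
y_raw = 3.0887 - 0.01*54.2418 = 2.5463
Step 3: Project onto [0, 1].
x_proj = clip(1.4375) = 1.0
y_proj = clip(2.5463) = 1.0
Step 4: Evaluate f.
f(1.0, 1.0) = 21.0


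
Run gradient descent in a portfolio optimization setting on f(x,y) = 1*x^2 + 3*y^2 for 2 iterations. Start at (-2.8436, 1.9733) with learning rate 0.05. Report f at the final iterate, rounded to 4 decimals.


Gradient descent on f(x,y) = 1*x^2 + 3*y^2.
Starting point: (-2.8436, 1.9733), alpha = 0.05
Step 1: grad_x = 2*1*-2.8436 = -5.6872, grad_y = 2*3*1.9733 = 11.8398
  x_1 = -2.8436 - 0.05*-5.6872 = -2.5592
  y_1 = 1.9733 - 0.05*11.8398 = 1.3813
Step 2: grad_x = 2*1*-2.5592 = -5.1185, grad_y = 2*3*1.3813 = 8.2879
  x_2 = -2.5592 - 0.05*-5.1185 = -2.3033
  y_2 = 1.3813 - 0.05*8.2879 = 0.9669
f(-2.3033, 0.9669) = 1*(-2.3033)^2 + 3*0.9669^2 = 8.1101


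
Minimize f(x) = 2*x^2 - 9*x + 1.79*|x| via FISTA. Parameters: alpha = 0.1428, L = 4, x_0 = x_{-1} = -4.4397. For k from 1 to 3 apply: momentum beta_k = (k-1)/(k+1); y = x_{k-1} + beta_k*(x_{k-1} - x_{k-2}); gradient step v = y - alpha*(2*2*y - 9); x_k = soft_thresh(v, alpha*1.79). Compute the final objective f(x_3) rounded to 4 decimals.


FISTA on f(x) = 2*x^2 - 9*x + 1.79*|x|
L = 4, alpha = 0.1428
Iteration 1: beta = 0.0, y = -4.4397 + 0.0*(-4.4397 + 4.4397) = -4.4397
  grad(y) = -26.7588, v = y - alpha*grad = -0.6185
  prox(v) = soft_thresh(-0.6185, 0.2556) = -0.3629
Iteration 2: beta = 0.3333, y = -0.3629 + 0.3333*(-0.3629 + 4.4397) = 0.996
  grad(y) = -5.016, v = y - alpha*grad = 1.7123
  prox(v) = soft_thresh(1.7123, 0.2556) = 1.4567
Iteration 3: beta = 0.5, y = 1.4567 + 0.5*(1.4567 + 0.3629) = 2.3665
  grad(y) = 0.4659, v = y - alpha*grad = 2.2999
  prox(v) = soft_thresh(2.2999, 0.2556) = 2.0443
f(x_3) = 2*2.0443^2 - 9*2.0443 + 1.79*|2.0443| = -6.381


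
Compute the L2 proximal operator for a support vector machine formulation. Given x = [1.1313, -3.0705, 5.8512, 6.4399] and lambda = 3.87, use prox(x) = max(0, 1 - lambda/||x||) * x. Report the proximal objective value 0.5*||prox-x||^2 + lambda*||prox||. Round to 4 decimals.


Step 1: Compute ||x||.
||x|| = 9.2961
Step 2: Compute scaling factor.
scale = max(0, 1 - 3.87/9.2961) = 0.5837
Step 3: prox(x) = [0.6603, -1.7922, 3.4153, 3.7589]
||prox(x)|| = 5.4261
Step 4: Proximal objective.
0.5*||prox-x||^2 = 7.4885
lambda*||prox|| = 20.999
Total = 28.4873


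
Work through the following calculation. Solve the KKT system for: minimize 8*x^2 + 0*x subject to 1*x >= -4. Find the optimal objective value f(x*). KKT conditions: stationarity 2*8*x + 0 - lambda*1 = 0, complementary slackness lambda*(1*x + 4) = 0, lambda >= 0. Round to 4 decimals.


Step 1: Try lambda = 0 (constraint inactive).
Stationarity: 2*8*x + 0 = 0
x* = 0/(2*8) = 0.0
Check constraint: 1*0.0 = 0.0 >= -4 -- satisfied.
Step 2: Compute optimal value.
f(x*) = 8*0.0^2 + 0*0.0 = 0.0


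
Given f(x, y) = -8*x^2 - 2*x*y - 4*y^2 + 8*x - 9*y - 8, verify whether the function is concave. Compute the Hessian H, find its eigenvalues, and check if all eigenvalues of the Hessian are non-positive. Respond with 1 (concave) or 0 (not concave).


The Hessian of f(x,y) = -8*x^2 - 2*x*y - 4*y^2 + 8*x - 9*y - 8 is:
H = [[-16, -2], [-2, -8]]
Trace = -16 - 8 = -24
Determinant = -16*-8 - (-2)^2 = 124
Discriminant = (-24)^2 - 4*124 = 80.0
Eigenvalues: lambda_1 = -16.4721, lambda_2 = -7.5279
The function is concave.

1


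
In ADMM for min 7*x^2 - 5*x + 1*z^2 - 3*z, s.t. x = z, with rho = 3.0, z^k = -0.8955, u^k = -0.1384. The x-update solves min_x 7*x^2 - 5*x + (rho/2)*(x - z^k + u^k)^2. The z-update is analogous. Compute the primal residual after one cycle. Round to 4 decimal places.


ADMM iteration with rho = 3.0, z^k = -0.8955, u^k = -0.1384
Step 1: x-update.
Minimize 7*x^2 - 5*x + (3.0/2)*(x + 0.8955 - 0.1384)^2
FOC: (2*7 + 3.0)*x = 5 + 3.0*(-0.8955 + 0.1384)
x^{k+1} = 0.1605
Step 2: z-update.
Minimize 1*z^2 - 3*z + (3.0/2)*(0.1605 - z - 0.1384)^2
FOC: (2*1 + 3.0)*z = 3 + 3.0*(0.1605 - 0.1384)
z^{k+1} = 0.6133
Step 3: u-update.
u^{k+1} = -0.1384 + 0.1605 - 0.6133 = -0.5912
Step 4: Primal residual = |0.1605 - 0.6133| = 0.4528
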